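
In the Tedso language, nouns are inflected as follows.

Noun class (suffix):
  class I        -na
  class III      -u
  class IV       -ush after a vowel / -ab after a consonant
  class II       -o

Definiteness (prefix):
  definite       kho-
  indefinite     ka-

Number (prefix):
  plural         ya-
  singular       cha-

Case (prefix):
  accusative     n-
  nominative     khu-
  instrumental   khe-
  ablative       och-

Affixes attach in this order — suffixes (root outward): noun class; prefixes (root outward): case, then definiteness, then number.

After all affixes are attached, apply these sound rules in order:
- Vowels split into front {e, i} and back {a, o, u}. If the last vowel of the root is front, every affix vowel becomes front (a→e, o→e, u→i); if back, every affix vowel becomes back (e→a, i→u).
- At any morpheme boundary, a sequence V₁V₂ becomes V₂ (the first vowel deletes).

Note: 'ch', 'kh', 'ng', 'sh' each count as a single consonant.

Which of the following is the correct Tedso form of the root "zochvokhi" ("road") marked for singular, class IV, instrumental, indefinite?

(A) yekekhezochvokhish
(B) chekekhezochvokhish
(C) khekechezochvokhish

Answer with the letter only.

B

Attach case instrumental khe- → khezochvokhi.
Attach definiteness indefinite ka- → kakhezochvokhi.
Attach noun class class IV -ush (after vowel 'i') → kakhezochvokhiush.
Attach number singular cha- → chakakhezochvokhiush.
Apply vowel harmony: chakakhezochvokhiush → chekekhezochvokhiish.
Apply vowel deletion: chekekhezochvokhiish → chekekhezochvokhish.
So the correct form is chekekhezochvokhish, option (B).
(A) yekekhezochvokhish is wrong: it uses plural instead of singular for number.
(C) khekechezochvokhish is wrong: it has the affixes in the wrong order.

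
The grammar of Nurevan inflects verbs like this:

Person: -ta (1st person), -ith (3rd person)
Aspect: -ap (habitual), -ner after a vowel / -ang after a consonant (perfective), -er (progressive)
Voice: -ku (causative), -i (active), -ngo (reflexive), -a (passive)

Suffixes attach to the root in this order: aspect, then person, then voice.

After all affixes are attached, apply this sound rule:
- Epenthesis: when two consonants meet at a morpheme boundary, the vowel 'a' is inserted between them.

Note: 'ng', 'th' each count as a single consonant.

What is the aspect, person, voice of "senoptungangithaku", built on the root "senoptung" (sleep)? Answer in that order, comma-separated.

Segment: senoptung-ang-ith-ku.
aspect: -ner/ang → perfective.
person: -ith → 3rd person.
voice: -ku → causative.

perfective, 3rd person, causative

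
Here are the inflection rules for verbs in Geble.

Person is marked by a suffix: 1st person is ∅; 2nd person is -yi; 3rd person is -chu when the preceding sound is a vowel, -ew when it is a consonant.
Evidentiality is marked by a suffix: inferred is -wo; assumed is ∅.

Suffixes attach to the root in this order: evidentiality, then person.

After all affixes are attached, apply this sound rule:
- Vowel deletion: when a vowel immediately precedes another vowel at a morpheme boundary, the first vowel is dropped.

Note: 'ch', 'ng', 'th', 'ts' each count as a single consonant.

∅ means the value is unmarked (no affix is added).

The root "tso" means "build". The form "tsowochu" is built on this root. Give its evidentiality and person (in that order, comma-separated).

inferred, 3rd person

Segment: tso-wo-chu.
evidentiality: -wo → inferred.
person: -chu/ew → 3rd person.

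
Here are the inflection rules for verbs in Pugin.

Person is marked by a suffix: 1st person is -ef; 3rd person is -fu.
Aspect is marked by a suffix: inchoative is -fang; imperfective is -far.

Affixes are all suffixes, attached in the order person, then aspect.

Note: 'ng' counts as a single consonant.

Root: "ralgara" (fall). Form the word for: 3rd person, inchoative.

Attach person 3rd person -fu → ralgarafu.
Attach aspect inchoative -fang → ralgarafufang.

ralgarafufang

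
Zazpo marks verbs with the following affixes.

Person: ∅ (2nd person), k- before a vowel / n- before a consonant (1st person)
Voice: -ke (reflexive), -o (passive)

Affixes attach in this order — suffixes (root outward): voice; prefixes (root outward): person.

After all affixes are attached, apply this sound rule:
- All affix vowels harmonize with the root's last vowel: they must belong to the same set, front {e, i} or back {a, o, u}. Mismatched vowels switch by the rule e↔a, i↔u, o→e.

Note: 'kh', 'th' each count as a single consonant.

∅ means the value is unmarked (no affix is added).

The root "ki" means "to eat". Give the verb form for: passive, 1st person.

nkie

Attach person 1st person n- (before consonant 'k') → nki.
Attach voice passive -o → nkio.
Apply vowel harmony: nkio → nkie.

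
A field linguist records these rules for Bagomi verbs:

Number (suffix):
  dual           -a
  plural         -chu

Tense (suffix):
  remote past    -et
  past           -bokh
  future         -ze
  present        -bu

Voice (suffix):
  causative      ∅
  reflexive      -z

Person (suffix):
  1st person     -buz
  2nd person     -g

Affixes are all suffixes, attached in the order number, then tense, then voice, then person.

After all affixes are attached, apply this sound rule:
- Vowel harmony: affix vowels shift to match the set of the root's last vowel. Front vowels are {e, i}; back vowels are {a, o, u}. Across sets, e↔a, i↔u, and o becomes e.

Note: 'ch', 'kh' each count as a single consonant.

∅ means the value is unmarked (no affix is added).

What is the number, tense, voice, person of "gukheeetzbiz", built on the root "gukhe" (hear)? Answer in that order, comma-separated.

dual, remote past, reflexive, 1st person

Segment: gukhe-a-et-z-buz.
number: -a → dual.
tense: -et → remote past.
voice: -z → reflexive.
person: -buz → 1st person.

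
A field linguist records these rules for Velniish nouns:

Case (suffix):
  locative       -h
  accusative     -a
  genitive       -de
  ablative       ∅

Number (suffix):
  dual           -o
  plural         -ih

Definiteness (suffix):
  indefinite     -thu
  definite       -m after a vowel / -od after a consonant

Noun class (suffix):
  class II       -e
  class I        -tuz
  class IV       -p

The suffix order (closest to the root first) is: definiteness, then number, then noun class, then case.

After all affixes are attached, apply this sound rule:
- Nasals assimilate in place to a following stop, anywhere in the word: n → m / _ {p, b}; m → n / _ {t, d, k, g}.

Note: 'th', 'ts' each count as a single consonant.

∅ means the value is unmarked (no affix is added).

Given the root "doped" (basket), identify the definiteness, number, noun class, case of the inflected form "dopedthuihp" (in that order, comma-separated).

Segment: doped-thu-ih-p.
definiteness: -thu → indefinite.
number: -ih → plural.
noun class: -p → class IV.
case: ∅ → ablative.

indefinite, plural, class IV, ablative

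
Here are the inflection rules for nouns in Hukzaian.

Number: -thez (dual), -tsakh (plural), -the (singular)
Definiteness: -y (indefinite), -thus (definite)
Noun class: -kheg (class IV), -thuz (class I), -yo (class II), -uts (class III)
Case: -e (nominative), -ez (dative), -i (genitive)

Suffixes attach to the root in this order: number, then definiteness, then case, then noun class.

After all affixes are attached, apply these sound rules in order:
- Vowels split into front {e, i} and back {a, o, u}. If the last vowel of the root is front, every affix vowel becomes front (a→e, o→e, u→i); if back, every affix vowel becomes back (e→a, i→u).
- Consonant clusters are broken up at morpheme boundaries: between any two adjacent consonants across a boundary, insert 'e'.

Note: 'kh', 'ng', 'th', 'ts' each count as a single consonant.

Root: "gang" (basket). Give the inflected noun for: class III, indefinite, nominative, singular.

gangethayauts

Attach number singular -the → gangthe.
Attach definiteness indefinite -y → gangthey.
Attach case nominative -e → gangtheye.
Attach noun class class III -uts → gangtheyeuts.
Apply vowel harmony: gangtheyeuts → gangthayauts.
Apply epenthesis: gangthayauts → gangethayauts.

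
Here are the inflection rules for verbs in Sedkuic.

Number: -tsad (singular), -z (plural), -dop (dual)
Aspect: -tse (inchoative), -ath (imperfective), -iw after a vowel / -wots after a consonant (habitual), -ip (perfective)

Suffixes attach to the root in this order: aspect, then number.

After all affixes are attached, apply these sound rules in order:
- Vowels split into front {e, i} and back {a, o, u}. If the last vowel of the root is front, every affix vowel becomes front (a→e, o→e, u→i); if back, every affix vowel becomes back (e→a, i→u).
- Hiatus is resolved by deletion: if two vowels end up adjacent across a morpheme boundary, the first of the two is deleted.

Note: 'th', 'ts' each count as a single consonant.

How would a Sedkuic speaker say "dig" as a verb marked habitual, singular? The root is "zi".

ziwtsed

Attach aspect habitual -iw (after vowel 'i') → ziiw.
Attach number singular -tsad → ziiwtsad.
Apply vowel harmony: ziiwtsad → ziiwtsed.
Apply vowel deletion: ziiwtsed → ziwtsed.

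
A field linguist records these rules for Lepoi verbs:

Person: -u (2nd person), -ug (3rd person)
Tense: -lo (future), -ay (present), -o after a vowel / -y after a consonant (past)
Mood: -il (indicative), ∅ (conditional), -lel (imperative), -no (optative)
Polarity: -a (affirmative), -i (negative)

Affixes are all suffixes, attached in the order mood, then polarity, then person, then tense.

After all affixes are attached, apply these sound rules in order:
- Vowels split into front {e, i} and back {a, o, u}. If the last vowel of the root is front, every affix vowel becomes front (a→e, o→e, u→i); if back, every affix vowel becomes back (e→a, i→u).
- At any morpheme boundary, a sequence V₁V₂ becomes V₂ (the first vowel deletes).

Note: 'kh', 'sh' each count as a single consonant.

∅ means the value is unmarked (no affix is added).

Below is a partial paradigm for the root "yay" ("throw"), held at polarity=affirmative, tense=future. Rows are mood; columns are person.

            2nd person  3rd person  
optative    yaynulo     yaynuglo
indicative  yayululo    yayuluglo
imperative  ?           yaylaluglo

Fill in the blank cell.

Attach mood imperative -lel → yaylel.
Attach polarity affirmative -a → yaylela.
Attach person 2nd person -u → yaylelau.
Attach tense future -lo → yaylelaulo.
Apply vowel harmony: yaylelaulo → yaylalaulo.
Apply vowel deletion: yaylalaulo → yaylalulo.

yaylalulo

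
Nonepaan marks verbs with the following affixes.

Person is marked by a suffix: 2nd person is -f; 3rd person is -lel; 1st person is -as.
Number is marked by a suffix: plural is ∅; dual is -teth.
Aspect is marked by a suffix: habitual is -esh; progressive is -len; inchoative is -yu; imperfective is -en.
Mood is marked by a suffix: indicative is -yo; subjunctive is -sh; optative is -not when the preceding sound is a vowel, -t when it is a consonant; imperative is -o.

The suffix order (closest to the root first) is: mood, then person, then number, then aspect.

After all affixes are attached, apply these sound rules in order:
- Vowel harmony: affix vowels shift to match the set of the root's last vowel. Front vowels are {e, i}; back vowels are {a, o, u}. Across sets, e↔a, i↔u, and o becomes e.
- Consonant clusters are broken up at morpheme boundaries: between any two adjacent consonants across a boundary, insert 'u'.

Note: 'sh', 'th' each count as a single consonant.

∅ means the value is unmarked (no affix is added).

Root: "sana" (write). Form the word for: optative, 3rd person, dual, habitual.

sananotulalutathash

Attach mood optative -not (after vowel 'a') → sananot.
Attach person 3rd person -lel → sananotlel.
Attach number dual -teth → sananotlelteth.
Attach aspect habitual -esh → sananotleltethesh.
Apply vowel harmony: sananotleltethesh → sananotlaltathash.
Apply epenthesis: sananotlaltathash → sananotulalutathash.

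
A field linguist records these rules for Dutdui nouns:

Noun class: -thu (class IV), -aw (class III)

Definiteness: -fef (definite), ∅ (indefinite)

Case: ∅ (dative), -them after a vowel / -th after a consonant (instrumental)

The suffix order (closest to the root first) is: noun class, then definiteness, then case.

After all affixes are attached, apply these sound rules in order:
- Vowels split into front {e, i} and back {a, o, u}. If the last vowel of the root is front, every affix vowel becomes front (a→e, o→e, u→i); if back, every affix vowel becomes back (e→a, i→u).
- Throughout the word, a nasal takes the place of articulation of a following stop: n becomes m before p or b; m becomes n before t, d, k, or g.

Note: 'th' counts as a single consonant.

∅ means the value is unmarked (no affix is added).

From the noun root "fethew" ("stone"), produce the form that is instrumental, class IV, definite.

fethewthifefth

Attach noun class class IV -thu → fethewthu.
Attach definiteness definite -fef → fethewthufef.
Attach case instrumental -th (after consonant 'f') → fethewthufefth.
Apply vowel harmony: fethewthufefth → fethewthifefth.
Nasal assimilation: no change.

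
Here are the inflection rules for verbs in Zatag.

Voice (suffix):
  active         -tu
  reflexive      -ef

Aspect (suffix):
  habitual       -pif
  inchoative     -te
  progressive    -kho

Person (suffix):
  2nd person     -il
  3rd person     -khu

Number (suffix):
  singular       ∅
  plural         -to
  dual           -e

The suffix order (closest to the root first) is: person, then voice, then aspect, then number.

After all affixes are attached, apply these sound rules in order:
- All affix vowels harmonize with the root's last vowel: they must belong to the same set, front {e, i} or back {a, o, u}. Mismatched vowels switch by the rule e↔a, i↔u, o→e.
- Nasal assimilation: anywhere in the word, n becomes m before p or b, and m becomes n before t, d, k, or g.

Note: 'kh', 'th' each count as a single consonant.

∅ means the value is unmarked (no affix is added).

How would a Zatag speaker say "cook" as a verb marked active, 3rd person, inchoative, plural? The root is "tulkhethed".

Attach person 3rd person -khu → tulkhethedkhu.
Attach voice active -tu → tulkhethedkhutu.
Attach aspect inchoative -te → tulkhethedkhutute.
Attach number plural -to → tulkhethedkhututeto.
Apply vowel harmony: tulkhethedkhututeto → tulkhethedkhititete.
Nasal assimilation: no change.

tulkhethedkhititete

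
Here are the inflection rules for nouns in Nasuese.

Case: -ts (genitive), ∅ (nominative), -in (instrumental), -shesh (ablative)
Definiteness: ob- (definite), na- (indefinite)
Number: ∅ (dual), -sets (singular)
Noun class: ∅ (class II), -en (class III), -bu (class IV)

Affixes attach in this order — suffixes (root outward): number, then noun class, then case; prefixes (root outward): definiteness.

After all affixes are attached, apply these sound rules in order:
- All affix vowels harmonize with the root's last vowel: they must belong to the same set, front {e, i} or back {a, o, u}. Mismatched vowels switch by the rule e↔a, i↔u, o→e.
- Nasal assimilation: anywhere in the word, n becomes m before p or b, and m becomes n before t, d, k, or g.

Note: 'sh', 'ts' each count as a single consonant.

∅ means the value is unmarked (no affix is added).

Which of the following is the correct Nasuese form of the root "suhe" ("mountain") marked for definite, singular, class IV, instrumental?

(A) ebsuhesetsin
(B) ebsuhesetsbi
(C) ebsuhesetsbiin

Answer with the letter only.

C

Attach number singular -sets → suhesets.
Attach noun class class IV -bu → suhesetsbu.
Attach case instrumental -in → suhesetsbuin.
Attach definiteness definite ob- → obsuhesetsbuin.
Apply vowel harmony: obsuhesetsbuin → ebsuhesetsbiin.
Nasal assimilation: no change.
So the correct form is ebsuhesetsbiin, option (C).
(A) ebsuhesetsin is wrong: it uses class II instead of class IV for noun class.
(B) ebsuhesetsbi is wrong: it uses nominative instead of instrumental for case.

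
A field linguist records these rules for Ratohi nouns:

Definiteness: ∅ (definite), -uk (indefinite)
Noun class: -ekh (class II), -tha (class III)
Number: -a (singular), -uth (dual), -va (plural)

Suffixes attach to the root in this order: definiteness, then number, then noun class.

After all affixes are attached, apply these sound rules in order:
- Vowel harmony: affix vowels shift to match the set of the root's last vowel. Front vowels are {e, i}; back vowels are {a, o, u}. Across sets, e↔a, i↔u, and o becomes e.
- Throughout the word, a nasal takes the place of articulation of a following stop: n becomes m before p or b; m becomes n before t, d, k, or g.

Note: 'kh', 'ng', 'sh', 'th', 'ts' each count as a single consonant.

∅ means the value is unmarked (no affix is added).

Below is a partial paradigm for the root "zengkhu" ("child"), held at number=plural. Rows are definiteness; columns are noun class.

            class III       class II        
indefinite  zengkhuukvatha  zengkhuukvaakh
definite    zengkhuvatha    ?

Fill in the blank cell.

zengkhuvaakh

definiteness = definite: zero marking, form stays zengkhu.
Attach number plural -va → zengkhuva.
Attach noun class class II -ekh → zengkhuvaekh.
Apply vowel harmony: zengkhuvaekh → zengkhuvaakh.
Nasal assimilation: no change.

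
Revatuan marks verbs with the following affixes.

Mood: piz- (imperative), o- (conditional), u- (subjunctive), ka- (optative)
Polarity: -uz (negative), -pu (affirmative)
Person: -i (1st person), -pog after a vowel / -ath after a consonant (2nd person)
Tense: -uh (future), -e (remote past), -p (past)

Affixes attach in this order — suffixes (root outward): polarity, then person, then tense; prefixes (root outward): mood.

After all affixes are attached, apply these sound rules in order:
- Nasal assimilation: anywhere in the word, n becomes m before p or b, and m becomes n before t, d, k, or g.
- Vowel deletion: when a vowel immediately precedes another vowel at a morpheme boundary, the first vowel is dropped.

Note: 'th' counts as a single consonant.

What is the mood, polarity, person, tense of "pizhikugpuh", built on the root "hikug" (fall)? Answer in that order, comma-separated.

imperative, affirmative, 1st person, future

Segment: piz-hikug-pu-i-uh.
mood: piz- → imperative.
polarity: -pu → affirmative.
person: -i → 1st person.
tense: -uh → future.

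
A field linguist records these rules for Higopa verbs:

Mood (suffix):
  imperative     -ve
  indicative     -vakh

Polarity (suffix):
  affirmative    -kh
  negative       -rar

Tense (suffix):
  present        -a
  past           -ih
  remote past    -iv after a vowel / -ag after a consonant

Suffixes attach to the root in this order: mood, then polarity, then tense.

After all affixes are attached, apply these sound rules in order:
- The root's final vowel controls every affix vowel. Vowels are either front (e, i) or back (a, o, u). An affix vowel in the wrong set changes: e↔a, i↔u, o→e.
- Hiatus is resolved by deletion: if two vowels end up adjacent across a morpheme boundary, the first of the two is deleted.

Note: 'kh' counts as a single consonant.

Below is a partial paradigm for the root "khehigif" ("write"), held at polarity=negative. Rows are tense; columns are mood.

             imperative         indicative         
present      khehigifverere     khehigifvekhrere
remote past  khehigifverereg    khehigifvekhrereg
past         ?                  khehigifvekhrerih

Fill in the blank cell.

Attach mood imperative -ve → khehigifve.
Attach polarity negative -rar → khehigifverar.
Attach tense past -ih → khehigifverarih.
Apply vowel harmony: khehigifverarih → khehigifvererih.
Vowel deletion: no change.

khehigifvererih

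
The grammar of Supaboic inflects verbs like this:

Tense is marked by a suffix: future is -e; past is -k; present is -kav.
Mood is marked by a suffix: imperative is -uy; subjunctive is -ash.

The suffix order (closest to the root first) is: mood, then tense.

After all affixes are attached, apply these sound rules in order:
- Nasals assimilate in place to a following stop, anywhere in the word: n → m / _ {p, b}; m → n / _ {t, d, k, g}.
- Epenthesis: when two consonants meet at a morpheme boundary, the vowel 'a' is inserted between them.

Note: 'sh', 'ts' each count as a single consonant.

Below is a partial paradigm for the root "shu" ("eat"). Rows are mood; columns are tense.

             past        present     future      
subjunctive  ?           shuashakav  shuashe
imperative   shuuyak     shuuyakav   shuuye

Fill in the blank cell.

shuashak

Attach mood subjunctive -ash → shuash.
Attach tense past -k → shuashk.
Nasal assimilation: no change.
Apply epenthesis: shuashk → shuashak.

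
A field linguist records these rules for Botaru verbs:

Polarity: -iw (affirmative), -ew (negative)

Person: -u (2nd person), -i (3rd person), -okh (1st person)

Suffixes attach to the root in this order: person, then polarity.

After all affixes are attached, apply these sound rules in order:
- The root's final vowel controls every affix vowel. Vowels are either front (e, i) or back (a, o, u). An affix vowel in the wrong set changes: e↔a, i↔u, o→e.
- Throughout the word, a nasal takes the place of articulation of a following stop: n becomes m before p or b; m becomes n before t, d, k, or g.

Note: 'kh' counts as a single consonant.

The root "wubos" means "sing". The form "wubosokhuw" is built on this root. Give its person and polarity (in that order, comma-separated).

1st person, affirmative

Segment: wubos-okh-iw.
person: -okh → 1st person.
polarity: -iw → affirmative.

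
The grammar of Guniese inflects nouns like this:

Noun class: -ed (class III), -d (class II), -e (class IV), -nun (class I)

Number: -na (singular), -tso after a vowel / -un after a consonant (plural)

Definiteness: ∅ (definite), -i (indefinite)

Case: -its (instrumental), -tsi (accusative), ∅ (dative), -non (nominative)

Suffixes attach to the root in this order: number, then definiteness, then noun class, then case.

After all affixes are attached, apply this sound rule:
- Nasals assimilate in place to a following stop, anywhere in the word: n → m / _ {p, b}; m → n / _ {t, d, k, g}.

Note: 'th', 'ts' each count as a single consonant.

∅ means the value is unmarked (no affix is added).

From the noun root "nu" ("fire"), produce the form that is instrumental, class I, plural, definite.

nutsonunits

Attach number plural -tso (after vowel 'u') → nutso.
definiteness = definite: zero marking, form stays nutso.
Attach noun class class I -nun → nutsonun.
Attach case instrumental -its → nutsonunits.
Nasal assimilation: no change.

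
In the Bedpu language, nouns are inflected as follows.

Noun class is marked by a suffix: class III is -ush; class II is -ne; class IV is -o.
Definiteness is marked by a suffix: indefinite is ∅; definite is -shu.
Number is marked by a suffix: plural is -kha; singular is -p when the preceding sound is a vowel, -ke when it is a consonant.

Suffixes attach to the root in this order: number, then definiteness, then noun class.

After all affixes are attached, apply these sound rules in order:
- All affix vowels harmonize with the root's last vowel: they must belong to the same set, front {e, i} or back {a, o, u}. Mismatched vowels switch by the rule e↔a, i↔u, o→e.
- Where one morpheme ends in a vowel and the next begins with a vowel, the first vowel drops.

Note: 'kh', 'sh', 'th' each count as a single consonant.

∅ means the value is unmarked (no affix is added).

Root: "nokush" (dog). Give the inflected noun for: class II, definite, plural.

nokushkhashuna

Attach number plural -kha → nokushkha.
Attach definiteness definite -shu → nokushkhashu.
Attach noun class class II -ne → nokushkhashune.
Apply vowel harmony: nokushkhashune → nokushkhashuna.
Vowel deletion: no change.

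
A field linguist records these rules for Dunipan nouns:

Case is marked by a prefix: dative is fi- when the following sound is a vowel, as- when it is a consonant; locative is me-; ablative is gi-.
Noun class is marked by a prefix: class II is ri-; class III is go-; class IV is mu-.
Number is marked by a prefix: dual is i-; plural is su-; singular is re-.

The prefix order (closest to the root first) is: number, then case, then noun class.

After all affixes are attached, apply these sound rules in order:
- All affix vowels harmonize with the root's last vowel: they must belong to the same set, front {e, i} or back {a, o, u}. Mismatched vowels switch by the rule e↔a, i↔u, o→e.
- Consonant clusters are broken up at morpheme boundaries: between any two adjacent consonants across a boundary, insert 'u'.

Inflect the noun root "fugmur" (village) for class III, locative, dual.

Attach number dual i- → ifugmur.
Attach case locative me- → meifugmur.
Attach noun class class III go- → gomeifugmur.
Apply vowel harmony: gomeifugmur → gomaufugmur.
Epenthesis: no change.

gomaufugmur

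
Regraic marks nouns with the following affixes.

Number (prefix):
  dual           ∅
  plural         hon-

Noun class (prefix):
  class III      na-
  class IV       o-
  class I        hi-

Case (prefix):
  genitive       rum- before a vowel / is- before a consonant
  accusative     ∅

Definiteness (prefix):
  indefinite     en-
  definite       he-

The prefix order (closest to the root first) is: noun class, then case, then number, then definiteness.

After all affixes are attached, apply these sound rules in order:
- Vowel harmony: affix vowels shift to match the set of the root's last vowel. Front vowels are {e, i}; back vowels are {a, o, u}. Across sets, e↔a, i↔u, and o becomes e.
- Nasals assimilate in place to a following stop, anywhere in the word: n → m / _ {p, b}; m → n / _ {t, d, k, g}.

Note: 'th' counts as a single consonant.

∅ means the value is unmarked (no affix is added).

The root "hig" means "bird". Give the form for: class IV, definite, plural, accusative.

hehenehig

Attach noun class class IV o- → ohig.
case = accusative: zero marking, form stays ohig.
Attach number plural hon- → honohig.
Attach definiteness definite he- → hehonohig.
Apply vowel harmony: hehonohig → hehenehig.
Nasal assimilation: no change.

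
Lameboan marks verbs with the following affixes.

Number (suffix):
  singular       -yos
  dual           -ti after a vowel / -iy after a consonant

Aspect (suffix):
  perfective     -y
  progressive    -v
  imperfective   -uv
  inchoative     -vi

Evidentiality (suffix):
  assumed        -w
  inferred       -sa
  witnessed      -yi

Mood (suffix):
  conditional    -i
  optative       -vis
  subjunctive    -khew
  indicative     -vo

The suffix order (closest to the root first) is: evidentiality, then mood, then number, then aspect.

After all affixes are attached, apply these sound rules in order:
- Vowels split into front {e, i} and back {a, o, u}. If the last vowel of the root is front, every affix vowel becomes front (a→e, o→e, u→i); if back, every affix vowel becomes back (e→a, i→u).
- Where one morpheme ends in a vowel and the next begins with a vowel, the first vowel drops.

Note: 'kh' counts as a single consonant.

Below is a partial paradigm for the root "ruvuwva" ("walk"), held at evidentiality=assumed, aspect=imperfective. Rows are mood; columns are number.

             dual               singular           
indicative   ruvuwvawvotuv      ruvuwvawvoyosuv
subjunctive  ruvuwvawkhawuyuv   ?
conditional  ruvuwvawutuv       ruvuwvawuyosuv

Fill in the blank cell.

Attach evidentiality assumed -w → ruvuwvaw.
Attach mood subjunctive -khew → ruvuwvawkhew.
Attach number singular -yos → ruvuwvawkhewyos.
Attach aspect imperfective -uv → ruvuwvawkhewyosuv.
Apply vowel harmony: ruvuwvawkhewyosuv → ruvuwvawkhawyosuv.
Vowel deletion: no change.

ruvuwvawkhawyosuv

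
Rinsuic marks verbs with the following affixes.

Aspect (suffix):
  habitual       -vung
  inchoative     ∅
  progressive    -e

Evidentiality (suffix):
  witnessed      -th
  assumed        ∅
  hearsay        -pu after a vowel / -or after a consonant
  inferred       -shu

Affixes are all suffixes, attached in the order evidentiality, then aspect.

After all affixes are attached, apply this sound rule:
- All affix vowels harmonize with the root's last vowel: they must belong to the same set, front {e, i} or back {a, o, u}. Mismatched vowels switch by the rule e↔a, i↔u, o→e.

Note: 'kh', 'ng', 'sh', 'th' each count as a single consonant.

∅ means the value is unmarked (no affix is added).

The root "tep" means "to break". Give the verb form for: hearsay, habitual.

Attach evidentiality hearsay -or (after consonant 'p') → tepor.
Attach aspect habitual -vung → teporvung.
Apply vowel harmony: teporvung → teperving.

teperving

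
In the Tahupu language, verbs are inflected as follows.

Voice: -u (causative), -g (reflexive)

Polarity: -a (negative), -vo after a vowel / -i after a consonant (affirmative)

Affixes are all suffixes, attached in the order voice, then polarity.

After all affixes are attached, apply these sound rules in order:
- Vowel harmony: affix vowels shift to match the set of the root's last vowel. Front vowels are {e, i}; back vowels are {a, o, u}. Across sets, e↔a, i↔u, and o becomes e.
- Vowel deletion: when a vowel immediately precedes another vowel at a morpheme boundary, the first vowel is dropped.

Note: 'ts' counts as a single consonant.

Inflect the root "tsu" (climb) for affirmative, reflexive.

tsugu

Attach voice reflexive -g → tsug.
Attach polarity affirmative -i (after consonant 'g') → tsugi.
Apply vowel harmony: tsugi → tsugu.
Vowel deletion: no change.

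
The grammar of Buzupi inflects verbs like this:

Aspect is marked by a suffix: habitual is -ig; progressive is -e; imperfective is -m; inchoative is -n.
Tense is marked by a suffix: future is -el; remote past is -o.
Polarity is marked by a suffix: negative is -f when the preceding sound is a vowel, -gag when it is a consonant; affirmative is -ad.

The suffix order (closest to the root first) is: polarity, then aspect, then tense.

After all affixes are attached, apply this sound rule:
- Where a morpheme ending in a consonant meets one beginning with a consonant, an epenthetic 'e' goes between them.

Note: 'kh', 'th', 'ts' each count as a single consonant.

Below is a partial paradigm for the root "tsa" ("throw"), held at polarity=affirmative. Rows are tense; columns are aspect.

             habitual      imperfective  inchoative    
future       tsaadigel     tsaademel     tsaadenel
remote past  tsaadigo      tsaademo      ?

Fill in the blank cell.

Attach polarity affirmative -ad → tsaad.
Attach aspect inchoative -n → tsaadn.
Attach tense remote past -o → tsaadno.
Apply epenthesis: tsaadno → tsaadeno.

tsaadeno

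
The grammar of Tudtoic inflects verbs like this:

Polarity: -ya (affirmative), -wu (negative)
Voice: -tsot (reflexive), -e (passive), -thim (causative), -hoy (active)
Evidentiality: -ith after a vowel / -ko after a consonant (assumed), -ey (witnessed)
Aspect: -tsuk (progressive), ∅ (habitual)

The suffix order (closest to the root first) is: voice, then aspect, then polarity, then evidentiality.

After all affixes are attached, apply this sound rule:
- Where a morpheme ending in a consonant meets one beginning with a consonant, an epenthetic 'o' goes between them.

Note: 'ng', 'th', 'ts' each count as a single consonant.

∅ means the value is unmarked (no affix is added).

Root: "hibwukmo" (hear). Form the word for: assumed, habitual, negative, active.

Attach voice active -hoy → hibwukmohoy.
aspect = habitual: zero marking, form stays hibwukmohoy.
Attach polarity negative -wu → hibwukmohoywu.
Attach evidentiality assumed -ith (after vowel 'u') → hibwukmohoywuith.
Apply epenthesis: hibwukmohoywuith → hibwukmohoyowuith.

hibwukmohoyowuith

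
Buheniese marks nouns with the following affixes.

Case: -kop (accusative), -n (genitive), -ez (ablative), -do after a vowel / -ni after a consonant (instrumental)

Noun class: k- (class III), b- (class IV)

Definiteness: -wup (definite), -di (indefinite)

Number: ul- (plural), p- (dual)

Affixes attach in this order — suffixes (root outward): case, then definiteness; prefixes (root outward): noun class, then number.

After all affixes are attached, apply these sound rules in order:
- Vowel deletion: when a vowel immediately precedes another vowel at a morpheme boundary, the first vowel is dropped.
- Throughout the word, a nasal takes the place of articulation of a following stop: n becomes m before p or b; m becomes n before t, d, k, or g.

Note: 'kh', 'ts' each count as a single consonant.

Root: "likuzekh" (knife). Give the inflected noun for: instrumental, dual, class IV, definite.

Attach noun class class IV b- → blikuzekh.
Attach case instrumental -ni (after consonant 'kh') → blikuzekhni.
Attach number dual p- → pblikuzekhni.
Attach definiteness definite -wup → pblikuzekhniwup.
Vowel deletion: no change.
Nasal assimilation: no change.

pblikuzekhniwup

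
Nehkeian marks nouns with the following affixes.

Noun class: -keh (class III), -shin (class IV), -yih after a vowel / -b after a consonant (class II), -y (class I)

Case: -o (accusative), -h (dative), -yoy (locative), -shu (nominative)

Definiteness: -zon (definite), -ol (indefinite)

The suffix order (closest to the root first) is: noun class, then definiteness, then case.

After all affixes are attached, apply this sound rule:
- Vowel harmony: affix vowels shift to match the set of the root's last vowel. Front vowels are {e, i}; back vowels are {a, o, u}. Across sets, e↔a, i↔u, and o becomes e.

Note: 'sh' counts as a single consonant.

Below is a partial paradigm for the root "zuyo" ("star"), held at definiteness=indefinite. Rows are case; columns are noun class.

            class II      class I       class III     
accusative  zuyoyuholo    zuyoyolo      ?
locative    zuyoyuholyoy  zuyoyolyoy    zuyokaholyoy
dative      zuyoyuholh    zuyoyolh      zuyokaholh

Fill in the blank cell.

zuyokaholo

Attach noun class class III -keh → zuyokeh.
Attach definiteness indefinite -ol → zuyokehol.
Attach case accusative -o → zuyokeholo.
Apply vowel harmony: zuyokeholo → zuyokaholo.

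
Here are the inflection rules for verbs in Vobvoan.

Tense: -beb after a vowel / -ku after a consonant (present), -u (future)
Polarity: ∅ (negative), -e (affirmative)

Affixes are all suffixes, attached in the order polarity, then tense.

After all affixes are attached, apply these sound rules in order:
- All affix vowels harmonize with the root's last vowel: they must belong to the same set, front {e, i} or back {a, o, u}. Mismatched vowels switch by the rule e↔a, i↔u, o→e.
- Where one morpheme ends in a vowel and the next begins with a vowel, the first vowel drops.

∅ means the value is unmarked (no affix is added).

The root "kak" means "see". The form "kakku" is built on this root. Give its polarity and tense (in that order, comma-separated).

Segment: kak-ku.
polarity: ∅ → negative.
tense: -beb/ku → present.

negative, present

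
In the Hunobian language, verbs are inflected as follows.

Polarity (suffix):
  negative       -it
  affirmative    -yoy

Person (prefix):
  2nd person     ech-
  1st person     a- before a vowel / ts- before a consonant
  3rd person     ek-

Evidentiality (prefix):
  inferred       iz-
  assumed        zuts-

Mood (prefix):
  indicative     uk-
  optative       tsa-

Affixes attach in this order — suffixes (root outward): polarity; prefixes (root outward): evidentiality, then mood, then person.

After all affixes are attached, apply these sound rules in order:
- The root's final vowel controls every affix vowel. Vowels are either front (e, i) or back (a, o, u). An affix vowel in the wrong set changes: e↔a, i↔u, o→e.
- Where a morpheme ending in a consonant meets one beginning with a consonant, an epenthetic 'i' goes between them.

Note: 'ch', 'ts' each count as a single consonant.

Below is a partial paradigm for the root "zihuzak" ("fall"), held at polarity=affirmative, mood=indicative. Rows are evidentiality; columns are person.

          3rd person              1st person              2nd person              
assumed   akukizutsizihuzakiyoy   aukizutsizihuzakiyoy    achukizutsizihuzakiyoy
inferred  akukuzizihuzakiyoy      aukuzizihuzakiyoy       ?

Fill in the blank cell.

Attach evidentiality inferred iz- → izzihuzak.
Attach polarity affirmative -yoy → izzihuzakyoy.
Attach mood indicative uk- → ukizzihuzakyoy.
Attach person 2nd person ech- → echukizzihuzakyoy.
Apply vowel harmony: echukizzihuzakyoy → achukuzzihuzakyoy.
Apply epenthesis: achukuzzihuzakyoy → achukuzizihuzakiyoy.

achukuzizihuzakiyoy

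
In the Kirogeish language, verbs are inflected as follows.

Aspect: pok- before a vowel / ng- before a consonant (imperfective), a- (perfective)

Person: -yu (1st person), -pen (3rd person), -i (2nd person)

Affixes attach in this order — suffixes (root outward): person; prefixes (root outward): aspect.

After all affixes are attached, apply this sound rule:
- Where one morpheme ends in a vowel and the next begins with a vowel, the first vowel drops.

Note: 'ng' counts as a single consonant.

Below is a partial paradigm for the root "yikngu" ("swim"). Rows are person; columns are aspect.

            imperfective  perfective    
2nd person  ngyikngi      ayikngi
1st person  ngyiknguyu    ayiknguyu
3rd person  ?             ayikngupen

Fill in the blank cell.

Attach aspect imperfective ng- (before consonant 'y') → ngyikngu.
Attach person 3rd person -pen → ngyikngupen.
Vowel deletion: no change.

ngyikngupen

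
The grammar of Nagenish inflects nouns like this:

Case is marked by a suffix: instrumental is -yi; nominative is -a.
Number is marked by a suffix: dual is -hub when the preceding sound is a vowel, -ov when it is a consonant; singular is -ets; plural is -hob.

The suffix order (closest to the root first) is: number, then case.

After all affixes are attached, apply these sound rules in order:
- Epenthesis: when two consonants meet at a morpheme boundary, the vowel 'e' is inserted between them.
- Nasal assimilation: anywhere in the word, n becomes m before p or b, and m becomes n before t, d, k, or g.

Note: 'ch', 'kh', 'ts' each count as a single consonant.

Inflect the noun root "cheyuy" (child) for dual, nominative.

cheyuyova

Attach number dual -ov (after consonant 'y') → cheyuyov.
Attach case nominative -a → cheyuyova.
Epenthesis: no change.
Nasal assimilation: no change.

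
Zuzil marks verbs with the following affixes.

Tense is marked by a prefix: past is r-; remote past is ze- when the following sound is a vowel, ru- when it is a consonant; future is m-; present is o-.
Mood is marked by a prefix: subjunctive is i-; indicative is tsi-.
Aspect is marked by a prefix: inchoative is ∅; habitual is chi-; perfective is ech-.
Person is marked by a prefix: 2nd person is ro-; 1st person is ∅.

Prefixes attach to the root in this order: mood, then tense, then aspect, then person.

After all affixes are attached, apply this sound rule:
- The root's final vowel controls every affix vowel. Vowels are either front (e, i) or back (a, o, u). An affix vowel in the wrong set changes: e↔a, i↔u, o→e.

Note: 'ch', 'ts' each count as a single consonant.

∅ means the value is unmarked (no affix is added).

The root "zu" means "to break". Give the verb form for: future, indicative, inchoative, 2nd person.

romtsuzu

Attach mood indicative tsi- → tsizu.
Attach tense future m- → mtsizu.
aspect = inchoative: zero marking, form stays mtsizu.
Attach person 2nd person ro- → romtsizu.
Apply vowel harmony: romtsizu → romtsuzu.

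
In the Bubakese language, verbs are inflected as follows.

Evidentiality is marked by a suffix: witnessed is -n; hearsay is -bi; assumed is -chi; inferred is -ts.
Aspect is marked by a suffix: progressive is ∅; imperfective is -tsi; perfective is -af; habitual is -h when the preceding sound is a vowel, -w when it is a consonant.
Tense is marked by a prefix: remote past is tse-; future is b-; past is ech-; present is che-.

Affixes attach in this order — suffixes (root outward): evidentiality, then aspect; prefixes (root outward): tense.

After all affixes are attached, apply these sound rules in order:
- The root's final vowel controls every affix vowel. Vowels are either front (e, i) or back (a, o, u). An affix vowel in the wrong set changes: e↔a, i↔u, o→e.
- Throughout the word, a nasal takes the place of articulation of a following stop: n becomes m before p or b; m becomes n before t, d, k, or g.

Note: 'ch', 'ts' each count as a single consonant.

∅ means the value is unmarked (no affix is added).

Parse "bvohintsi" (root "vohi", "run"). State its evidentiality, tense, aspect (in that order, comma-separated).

witnessed, future, imperfective

Segment: b-vohi-n-tsi.
evidentiality: -n → witnessed.
tense: b- → future.
aspect: -tsi → imperfective.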